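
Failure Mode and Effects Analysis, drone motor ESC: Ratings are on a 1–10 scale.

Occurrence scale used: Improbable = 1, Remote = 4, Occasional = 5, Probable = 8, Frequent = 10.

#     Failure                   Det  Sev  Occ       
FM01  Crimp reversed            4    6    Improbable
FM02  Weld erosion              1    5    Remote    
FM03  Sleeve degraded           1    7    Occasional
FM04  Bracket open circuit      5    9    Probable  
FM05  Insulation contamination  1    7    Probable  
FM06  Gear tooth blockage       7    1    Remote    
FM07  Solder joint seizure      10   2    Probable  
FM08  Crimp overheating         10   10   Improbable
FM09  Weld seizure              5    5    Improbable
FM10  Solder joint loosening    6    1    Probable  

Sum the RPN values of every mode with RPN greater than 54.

RPN = Severity × Occurrence × Detection:
  FM01: 6 × 1 × 4 = 24
  FM02: 5 × 4 × 1 = 20
  FM03: 7 × 5 × 1 = 35
  FM04: 9 × 8 × 5 = 360
  FM05: 7 × 8 × 1 = 56
  FM06: 1 × 4 × 7 = 28
  FM07: 2 × 8 × 10 = 160
  FM08: 10 × 1 × 10 = 100
  FM09: 5 × 1 × 5 = 25
  FM10: 1 × 8 × 6 = 48
RPN > 54: FM04 (360), FM05 (56), FM07 (160), FM08 (100).
Sum: 360 + 56 + 160 + 100 = 676.

676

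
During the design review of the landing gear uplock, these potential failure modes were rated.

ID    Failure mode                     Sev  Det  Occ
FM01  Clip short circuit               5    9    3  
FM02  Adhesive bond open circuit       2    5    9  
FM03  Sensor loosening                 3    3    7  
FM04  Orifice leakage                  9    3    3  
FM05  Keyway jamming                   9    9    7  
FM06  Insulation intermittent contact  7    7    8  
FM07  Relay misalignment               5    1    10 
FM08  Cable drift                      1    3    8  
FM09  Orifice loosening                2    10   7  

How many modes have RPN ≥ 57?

RPN = Severity × Occurrence × Detection:
  FM01: 5 × 3 × 9 = 135
  FM02: 2 × 9 × 5 = 90
  FM03: 3 × 7 × 3 = 63
  FM04: 9 × 3 × 3 = 81
  FM05: 9 × 7 × 9 = 567
  FM06: 7 × 8 × 7 = 392
  FM07: 5 × 10 × 1 = 50
  FM08: 1 × 8 × 3 = 24
  FM09: 2 × 7 × 10 = 140
Modes with RPN ≥ 57: FM01 (135), FM02 (90), FM03 (63), FM04 (81), FM05 (567), FM06 (392), FM09 (140) → 7.

7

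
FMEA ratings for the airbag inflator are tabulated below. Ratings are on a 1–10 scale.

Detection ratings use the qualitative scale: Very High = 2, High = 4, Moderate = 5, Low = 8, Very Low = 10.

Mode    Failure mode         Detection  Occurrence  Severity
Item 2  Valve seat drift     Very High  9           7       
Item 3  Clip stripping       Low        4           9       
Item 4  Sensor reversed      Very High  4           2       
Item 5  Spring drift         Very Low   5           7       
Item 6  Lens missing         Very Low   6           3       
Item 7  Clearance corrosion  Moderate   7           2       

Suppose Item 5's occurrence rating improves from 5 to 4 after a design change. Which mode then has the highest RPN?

Item 3

RPN = Severity × Occurrence × Detection:
  Item 2: 7 × 9 × 2 = 126
  Item 3: 9 × 4 × 8 = 288
  Item 4: 2 × 4 × 2 = 16
  Item 5: 7 × 5 × 10 = 350
  Item 6: 3 × 6 × 10 = 180
  Item 7: 2 × 7 × 5 = 70
After action: Item 5 → 7 × 4 × 10 = 280.
Revised RPNs: Item 3=288, Item 5=280, Item 6=180, Item 2=126, Item 7=70, Item 4=16.
Highest is now Item 3 (288).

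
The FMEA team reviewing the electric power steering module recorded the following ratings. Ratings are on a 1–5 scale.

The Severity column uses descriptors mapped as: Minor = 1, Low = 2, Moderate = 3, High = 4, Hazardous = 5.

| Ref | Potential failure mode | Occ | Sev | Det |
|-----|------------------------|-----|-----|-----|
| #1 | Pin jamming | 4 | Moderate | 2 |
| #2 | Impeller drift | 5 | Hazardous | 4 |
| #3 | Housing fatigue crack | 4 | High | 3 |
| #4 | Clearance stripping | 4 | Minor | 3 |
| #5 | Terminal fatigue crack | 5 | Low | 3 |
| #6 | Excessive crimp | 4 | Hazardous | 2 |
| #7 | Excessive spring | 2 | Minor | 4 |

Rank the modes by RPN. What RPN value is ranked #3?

RPN = Severity × Occurrence × Detection:
  #1: 3 × 4 × 2 = 24
  #2: 5 × 5 × 4 = 100
  #3: 4 × 4 × 3 = 48
  #4: 1 × 4 × 3 = 12
  #5: 2 × 5 × 3 = 30
  #6: 5 × 4 × 2 = 40
  #7: 1 × 2 × 4 = 8
Sorted descending: 100, 48, 40, 30, 24, 12, 8.
The third-highest RPN is 40 (#6).

40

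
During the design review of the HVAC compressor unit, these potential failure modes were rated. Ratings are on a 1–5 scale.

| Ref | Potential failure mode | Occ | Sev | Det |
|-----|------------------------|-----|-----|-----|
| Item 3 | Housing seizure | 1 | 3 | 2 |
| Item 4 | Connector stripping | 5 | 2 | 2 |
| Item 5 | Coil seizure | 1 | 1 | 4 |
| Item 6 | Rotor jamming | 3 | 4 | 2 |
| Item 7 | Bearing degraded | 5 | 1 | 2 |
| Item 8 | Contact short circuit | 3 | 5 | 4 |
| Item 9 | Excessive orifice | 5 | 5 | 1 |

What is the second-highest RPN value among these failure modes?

25

RPN = Severity × Occurrence × Detection:
  Item 3: 3 × 1 × 2 = 6
  Item 4: 2 × 5 × 2 = 20
  Item 5: 1 × 1 × 4 = 4
  Item 6: 4 × 3 × 2 = 24
  Item 7: 1 × 5 × 2 = 10
  Item 8: 5 × 3 × 4 = 60
  Item 9: 5 × 5 × 1 = 25
Sorted descending: 60, 25, 24, 20, 10, 6, 4.
The second-highest RPN is 25 (Item 9).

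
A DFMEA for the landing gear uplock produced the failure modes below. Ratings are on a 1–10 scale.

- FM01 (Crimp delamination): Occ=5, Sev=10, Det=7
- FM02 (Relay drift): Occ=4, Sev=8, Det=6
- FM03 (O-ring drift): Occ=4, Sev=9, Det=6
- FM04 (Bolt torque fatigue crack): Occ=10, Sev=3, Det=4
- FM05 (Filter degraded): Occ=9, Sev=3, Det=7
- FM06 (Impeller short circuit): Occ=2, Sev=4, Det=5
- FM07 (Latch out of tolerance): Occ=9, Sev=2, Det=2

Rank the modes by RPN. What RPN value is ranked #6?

40

RPN = Severity × Occurrence × Detection:
  FM01: 10 × 5 × 7 = 350
  FM02: 8 × 4 × 6 = 192
  FM03: 9 × 4 × 6 = 216
  FM04: 3 × 10 × 4 = 120
  FM05: 3 × 9 × 7 = 189
  FM06: 4 × 2 × 5 = 40
  FM07: 2 × 9 × 2 = 36
Sorted descending: 350, 216, 192, 189, 120, 40, 36.
The sixth-highest RPN is 40 (FM06).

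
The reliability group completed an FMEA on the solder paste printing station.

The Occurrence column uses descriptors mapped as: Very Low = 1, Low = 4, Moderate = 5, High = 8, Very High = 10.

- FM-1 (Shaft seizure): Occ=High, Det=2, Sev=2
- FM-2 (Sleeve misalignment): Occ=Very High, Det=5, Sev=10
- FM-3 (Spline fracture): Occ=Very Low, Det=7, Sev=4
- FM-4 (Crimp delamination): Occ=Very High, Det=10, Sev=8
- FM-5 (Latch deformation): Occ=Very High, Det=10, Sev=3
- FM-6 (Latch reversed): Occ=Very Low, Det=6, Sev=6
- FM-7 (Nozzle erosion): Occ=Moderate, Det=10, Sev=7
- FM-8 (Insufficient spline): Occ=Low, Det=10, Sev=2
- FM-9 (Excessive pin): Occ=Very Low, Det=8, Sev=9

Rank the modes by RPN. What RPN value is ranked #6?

RPN = Severity × Occurrence × Detection:
  FM-1: 2 × 8 × 2 = 32
  FM-2: 10 × 10 × 5 = 500
  FM-3: 4 × 1 × 7 = 28
  FM-4: 8 × 10 × 10 = 800
  FM-5: 3 × 10 × 10 = 300
  FM-6: 6 × 1 × 6 = 36
  FM-7: 7 × 5 × 10 = 350
  FM-8: 2 × 4 × 10 = 80
  FM-9: 9 × 1 × 8 = 72
Sorted descending: 800, 500, 350, 300, 80, 72, 36, 32, 28.
The sixth-highest RPN is 72 (FM-9).

72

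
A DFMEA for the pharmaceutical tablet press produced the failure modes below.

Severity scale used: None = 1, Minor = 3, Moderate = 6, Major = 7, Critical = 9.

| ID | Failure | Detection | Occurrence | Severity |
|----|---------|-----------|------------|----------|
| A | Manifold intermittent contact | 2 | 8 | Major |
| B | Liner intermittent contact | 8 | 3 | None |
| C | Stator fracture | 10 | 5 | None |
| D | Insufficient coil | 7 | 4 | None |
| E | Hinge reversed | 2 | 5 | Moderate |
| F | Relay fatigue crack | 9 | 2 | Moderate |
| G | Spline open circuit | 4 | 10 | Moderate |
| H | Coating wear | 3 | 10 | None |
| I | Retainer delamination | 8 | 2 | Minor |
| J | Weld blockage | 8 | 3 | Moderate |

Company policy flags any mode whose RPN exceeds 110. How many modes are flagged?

3

RPN = Severity × Occurrence × Detection:
  A: 7 × 8 × 2 = 112
  B: 1 × 3 × 8 = 24
  C: 1 × 5 × 10 = 50
  D: 1 × 4 × 7 = 28
  E: 6 × 5 × 2 = 60
  F: 6 × 2 × 9 = 108
  G: 6 × 10 × 4 = 240
  H: 1 × 10 × 3 = 30
  I: 3 × 2 × 8 = 48
  J: 6 × 3 × 8 = 144
Modes with RPN > 110: A (112), G (240), J (144) → 3.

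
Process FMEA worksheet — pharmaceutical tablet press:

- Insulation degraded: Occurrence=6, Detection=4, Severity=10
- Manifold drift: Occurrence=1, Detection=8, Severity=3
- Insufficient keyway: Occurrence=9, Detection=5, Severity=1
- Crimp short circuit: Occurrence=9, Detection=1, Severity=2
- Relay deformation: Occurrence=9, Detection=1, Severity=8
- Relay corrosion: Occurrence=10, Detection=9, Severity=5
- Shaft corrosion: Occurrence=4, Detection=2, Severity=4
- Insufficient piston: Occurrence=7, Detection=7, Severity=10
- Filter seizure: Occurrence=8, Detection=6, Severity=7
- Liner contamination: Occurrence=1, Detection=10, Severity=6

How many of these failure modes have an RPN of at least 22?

9

RPN = Severity × Occurrence × Detection:
  Insulation degraded: 10 × 6 × 4 = 240
  Manifold drift: 3 × 1 × 8 = 24
  Insufficient keyway: 1 × 9 × 5 = 45
  Crimp short circuit: 2 × 9 × 1 = 18
  Relay deformation: 8 × 9 × 1 = 72
  Relay corrosion: 5 × 10 × 9 = 450
  Shaft corrosion: 4 × 4 × 2 = 32
  Insufficient piston: 10 × 7 × 7 = 490
  Filter seizure: 7 × 8 × 6 = 336
  Liner contamination: 6 × 1 × 10 = 60
Modes with RPN ≥ 22: Insulation degraded (240), Manifold drift (24), Insufficient keyway (45), Relay deformation (72), Relay corrosion (450), Shaft corrosion (32), Insufficient piston (490), Filter seizure (336), Liner contamination (60) → 9.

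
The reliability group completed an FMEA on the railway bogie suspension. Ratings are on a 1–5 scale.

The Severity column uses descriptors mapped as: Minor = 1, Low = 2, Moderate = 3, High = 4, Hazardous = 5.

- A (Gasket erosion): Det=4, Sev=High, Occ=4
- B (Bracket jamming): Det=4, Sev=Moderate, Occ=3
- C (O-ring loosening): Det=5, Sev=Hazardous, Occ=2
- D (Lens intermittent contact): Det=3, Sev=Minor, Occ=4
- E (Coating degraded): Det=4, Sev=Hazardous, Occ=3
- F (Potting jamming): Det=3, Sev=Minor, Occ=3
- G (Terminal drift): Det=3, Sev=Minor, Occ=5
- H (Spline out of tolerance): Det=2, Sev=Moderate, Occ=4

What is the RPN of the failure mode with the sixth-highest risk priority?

RPN = Severity × Occurrence × Detection:
  A: 4 × 4 × 4 = 64
  B: 3 × 3 × 4 = 36
  C: 5 × 2 × 5 = 50
  D: 1 × 4 × 3 = 12
  E: 5 × 3 × 4 = 60
  F: 1 × 3 × 3 = 9
  G: 1 × 5 × 3 = 15
  H: 3 × 4 × 2 = 24
Sorted descending: 64, 60, 50, 36, 24, 15, 12, 9.
The sixth-highest RPN is 15 (G).

15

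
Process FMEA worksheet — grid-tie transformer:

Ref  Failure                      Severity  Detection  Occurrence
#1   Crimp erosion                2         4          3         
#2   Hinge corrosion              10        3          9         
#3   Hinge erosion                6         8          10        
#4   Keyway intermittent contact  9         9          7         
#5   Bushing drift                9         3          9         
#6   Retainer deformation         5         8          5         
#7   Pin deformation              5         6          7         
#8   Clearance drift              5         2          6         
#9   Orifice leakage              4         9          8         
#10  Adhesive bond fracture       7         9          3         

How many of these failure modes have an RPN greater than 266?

RPN = Severity × Occurrence × Detection:
  #1: 2 × 3 × 4 = 24
  #2: 10 × 9 × 3 = 270
  #3: 6 × 10 × 8 = 480
  #4: 9 × 7 × 9 = 567
  #5: 9 × 9 × 3 = 243
  #6: 5 × 5 × 8 = 200
  #7: 5 × 7 × 6 = 210
  #8: 5 × 6 × 2 = 60
  #9: 4 × 8 × 9 = 288
  #10: 7 × 3 × 9 = 189
Modes with RPN > 266: #2 (270), #3 (480), #4 (567), #9 (288) → 4.

4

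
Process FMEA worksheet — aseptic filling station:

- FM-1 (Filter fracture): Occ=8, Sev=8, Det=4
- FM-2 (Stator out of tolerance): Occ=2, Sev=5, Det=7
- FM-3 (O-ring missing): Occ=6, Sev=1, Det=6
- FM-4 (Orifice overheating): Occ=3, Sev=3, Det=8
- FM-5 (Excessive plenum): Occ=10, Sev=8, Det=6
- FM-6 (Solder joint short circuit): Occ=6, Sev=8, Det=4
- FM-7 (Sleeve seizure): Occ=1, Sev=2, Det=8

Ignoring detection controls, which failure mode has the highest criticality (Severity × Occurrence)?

FM-5

Criticality = Severity × Occurrence:
  FM-1: 8 × 8 = 64
  FM-2: 5 × 2 = 10
  FM-3: 1 × 6 = 6
  FM-4: 3 × 3 = 9
  FM-5: 8 × 10 = 80
  FM-6: 8 × 6 = 48
  FM-7: 2 × 1 = 2
Highest criticality is 80 → FM-5.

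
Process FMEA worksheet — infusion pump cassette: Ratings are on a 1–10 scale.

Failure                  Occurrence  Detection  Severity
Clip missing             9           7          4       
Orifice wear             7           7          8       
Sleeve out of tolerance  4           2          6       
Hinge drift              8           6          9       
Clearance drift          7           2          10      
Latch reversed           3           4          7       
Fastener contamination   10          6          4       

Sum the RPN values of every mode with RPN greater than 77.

RPN = Severity × Occurrence × Detection:
  Clip missing: 4 × 9 × 7 = 252
  Orifice wear: 8 × 7 × 7 = 392
  Sleeve out of tolerance: 6 × 4 × 2 = 48
  Hinge drift: 9 × 8 × 6 = 432
  Clearance drift: 10 × 7 × 2 = 140
  Latch reversed: 7 × 3 × 4 = 84
  Fastener contamination: 4 × 10 × 6 = 240
RPN > 77: Clip missing (252), Orifice wear (392), Hinge drift (432), Clearance drift (140), Latch reversed (84), Fastener contamination (240).
Sum: 252 + 392 + 432 + 140 + 84 + 240 = 1540.

1540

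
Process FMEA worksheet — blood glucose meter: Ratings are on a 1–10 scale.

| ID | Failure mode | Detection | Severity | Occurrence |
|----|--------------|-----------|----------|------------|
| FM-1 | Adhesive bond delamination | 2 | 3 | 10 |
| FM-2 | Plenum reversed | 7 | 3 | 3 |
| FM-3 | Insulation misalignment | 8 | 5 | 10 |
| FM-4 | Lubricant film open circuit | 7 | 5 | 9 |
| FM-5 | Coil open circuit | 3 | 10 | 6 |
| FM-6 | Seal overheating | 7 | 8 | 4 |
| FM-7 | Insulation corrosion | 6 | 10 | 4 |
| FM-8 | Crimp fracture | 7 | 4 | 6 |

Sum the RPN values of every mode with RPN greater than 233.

RPN = Severity × Occurrence × Detection:
  FM-1: 3 × 10 × 2 = 60
  FM-2: 3 × 3 × 7 = 63
  FM-3: 5 × 10 × 8 = 400
  FM-4: 5 × 9 × 7 = 315
  FM-5: 10 × 6 × 3 = 180
  FM-6: 8 × 4 × 7 = 224
  FM-7: 10 × 4 × 6 = 240
  FM-8: 4 × 6 × 7 = 168
RPN > 233: FM-3 (400), FM-4 (315), FM-7 (240).
Sum: 400 + 315 + 240 = 955.

955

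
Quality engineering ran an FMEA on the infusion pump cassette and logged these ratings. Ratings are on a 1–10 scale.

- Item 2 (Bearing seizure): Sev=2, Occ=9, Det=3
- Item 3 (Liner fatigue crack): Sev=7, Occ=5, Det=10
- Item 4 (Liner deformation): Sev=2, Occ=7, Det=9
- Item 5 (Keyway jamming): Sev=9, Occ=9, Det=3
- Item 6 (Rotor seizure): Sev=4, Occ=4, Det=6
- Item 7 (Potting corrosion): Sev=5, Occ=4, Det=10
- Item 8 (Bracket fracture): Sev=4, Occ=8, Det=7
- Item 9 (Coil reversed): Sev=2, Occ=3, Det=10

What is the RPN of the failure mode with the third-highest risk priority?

224

RPN = Severity × Occurrence × Detection:
  Item 2: 2 × 9 × 3 = 54
  Item 3: 7 × 5 × 10 = 350
  Item 4: 2 × 7 × 9 = 126
  Item 5: 9 × 9 × 3 = 243
  Item 6: 4 × 4 × 6 = 96
  Item 7: 5 × 4 × 10 = 200
  Item 8: 4 × 8 × 7 = 224
  Item 9: 2 × 3 × 10 = 60
Sorted descending: 350, 243, 224, 200, 126, 96, 60, 54.
The third-highest RPN is 224 (Item 8).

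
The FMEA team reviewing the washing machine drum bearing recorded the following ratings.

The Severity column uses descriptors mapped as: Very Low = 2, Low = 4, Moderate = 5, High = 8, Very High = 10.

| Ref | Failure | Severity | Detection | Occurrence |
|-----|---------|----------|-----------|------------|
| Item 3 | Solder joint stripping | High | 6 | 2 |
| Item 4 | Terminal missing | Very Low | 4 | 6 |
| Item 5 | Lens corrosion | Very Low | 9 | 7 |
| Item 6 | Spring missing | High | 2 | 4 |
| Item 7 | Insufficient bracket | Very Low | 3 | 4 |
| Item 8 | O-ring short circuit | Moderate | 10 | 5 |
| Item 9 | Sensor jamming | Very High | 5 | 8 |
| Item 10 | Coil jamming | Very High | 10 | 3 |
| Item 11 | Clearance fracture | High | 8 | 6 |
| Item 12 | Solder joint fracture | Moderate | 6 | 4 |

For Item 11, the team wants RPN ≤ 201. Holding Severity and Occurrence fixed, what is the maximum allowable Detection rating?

Item 11: S=8, O=6, D=8 → current RPN = 384.
Fixed product = 48. Need 48 × D ≤ 201, so D ≤ 201/48 = 4.19.
Maximum integer Detection rating = 4 (gives RPN 192; D=5 would give 240 > 201).

4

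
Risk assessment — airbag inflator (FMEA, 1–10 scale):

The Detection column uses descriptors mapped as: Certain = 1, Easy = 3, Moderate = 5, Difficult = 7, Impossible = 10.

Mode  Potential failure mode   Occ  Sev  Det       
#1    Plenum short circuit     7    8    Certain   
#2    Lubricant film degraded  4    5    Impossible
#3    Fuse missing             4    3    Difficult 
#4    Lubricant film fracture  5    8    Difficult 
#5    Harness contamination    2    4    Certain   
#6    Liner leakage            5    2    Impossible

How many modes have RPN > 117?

RPN = Severity × Occurrence × Detection:
  #1: 8 × 7 × 1 = 56
  #2: 5 × 4 × 10 = 200
  #3: 3 × 4 × 7 = 84
  #4: 8 × 5 × 7 = 280
  #5: 4 × 2 × 1 = 8
  #6: 2 × 5 × 10 = 100
Modes with RPN > 117: #2 (200), #4 (280) → 2.

2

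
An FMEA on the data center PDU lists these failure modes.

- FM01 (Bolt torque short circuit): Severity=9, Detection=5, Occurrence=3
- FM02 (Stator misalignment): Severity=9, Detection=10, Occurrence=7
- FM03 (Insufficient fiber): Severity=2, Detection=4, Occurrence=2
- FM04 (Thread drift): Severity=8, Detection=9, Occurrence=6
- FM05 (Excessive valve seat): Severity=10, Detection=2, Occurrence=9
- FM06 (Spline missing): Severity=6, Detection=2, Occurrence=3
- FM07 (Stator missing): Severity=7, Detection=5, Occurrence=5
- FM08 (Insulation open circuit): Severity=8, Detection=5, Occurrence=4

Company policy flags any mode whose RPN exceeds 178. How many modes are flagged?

3

RPN = Severity × Occurrence × Detection:
  FM01: 9 × 3 × 5 = 135
  FM02: 9 × 7 × 10 = 630
  FM03: 2 × 2 × 4 = 16
  FM04: 8 × 6 × 9 = 432
  FM05: 10 × 9 × 2 = 180
  FM06: 6 × 3 × 2 = 36
  FM07: 7 × 5 × 5 = 175
  FM08: 8 × 4 × 5 = 160
Modes with RPN > 178: FM02 (630), FM04 (432), FM05 (180) → 3.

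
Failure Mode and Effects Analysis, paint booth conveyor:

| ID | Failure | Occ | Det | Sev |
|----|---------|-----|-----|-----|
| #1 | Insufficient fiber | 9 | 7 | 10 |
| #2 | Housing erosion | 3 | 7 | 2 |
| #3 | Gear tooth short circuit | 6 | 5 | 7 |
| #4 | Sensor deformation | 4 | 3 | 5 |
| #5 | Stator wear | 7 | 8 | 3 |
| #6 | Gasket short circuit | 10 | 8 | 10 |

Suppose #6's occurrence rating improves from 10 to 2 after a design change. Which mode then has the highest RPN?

RPN = Severity × Occurrence × Detection:
  #1: 10 × 9 × 7 = 630
  #2: 2 × 3 × 7 = 42
  #3: 7 × 6 × 5 = 210
  #4: 5 × 4 × 3 = 60
  #5: 3 × 7 × 8 = 168
  #6: 10 × 10 × 8 = 800
After action: #6 → 10 × 2 × 8 = 160.
Revised RPNs: #1=630, #3=210, #5=168, #6=160, #4=60, #2=42.
Highest is now #1 (630).

#1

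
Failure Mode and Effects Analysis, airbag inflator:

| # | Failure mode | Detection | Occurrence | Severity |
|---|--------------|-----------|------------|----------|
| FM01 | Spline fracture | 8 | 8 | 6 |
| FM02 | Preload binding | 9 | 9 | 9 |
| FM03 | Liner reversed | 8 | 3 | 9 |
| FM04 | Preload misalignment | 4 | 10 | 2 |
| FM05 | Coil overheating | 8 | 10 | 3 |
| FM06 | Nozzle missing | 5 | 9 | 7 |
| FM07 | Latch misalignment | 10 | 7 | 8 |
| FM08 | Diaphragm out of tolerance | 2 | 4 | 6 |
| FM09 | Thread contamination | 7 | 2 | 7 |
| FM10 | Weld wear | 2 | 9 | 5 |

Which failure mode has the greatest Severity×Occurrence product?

FM02

Criticality = Severity × Occurrence:
  FM01: 6 × 8 = 48
  FM02: 9 × 9 = 81
  FM03: 9 × 3 = 27
  FM04: 2 × 10 = 20
  FM05: 3 × 10 = 30
  FM06: 7 × 9 = 63
  FM07: 8 × 7 = 56
  FM08: 6 × 4 = 24
  FM09: 7 × 2 = 14
  FM10: 5 × 9 = 45
Highest criticality is 81 → FM02.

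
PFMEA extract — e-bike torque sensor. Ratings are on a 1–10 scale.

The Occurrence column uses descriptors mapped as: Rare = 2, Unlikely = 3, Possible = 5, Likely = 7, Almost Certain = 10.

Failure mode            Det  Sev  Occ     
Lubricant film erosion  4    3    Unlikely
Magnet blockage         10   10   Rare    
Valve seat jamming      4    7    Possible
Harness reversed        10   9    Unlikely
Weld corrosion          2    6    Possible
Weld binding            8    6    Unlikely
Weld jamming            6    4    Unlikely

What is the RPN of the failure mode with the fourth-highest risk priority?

140

RPN = Severity × Occurrence × Detection:
  Lubricant film erosion: 3 × 3 × 4 = 36
  Magnet blockage: 10 × 2 × 10 = 200
  Valve seat jamming: 7 × 5 × 4 = 140
  Harness reversed: 9 × 3 × 10 = 270
  Weld corrosion: 6 × 5 × 2 = 60
  Weld binding: 6 × 3 × 8 = 144
  Weld jamming: 4 × 3 × 6 = 72
Sorted descending: 270, 200, 144, 140, 72, 60, 36.
The fourth-highest RPN is 140 (Valve seat jamming).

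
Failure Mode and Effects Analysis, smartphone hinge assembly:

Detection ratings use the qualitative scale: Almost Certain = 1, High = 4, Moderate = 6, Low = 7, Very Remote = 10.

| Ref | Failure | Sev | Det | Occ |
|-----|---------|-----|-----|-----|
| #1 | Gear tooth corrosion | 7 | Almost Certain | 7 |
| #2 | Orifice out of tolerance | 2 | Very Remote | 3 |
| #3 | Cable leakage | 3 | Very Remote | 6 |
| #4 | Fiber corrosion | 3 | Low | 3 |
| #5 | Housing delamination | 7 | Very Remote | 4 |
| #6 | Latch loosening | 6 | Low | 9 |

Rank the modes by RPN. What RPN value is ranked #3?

180

RPN = Severity × Occurrence × Detection:
  #1: 7 × 7 × 1 = 49
  #2: 2 × 3 × 10 = 60
  #3: 3 × 6 × 10 = 180
  #4: 3 × 3 × 7 = 63
  #5: 7 × 4 × 10 = 280
  #6: 6 × 9 × 7 = 378
Sorted descending: 378, 280, 180, 63, 60, 49.
The third-highest RPN is 180 (#3).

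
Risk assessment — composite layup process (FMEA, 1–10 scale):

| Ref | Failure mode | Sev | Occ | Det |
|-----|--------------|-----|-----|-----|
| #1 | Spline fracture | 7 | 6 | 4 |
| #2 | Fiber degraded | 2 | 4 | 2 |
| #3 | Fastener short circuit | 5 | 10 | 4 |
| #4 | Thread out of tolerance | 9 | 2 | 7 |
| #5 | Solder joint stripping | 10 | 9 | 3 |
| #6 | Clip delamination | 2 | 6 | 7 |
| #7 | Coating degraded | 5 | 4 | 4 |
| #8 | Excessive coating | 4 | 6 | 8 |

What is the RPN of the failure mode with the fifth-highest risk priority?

126

RPN = Severity × Occurrence × Detection:
  #1: 7 × 6 × 4 = 168
  #2: 2 × 4 × 2 = 16
  #3: 5 × 10 × 4 = 200
  #4: 9 × 2 × 7 = 126
  #5: 10 × 9 × 3 = 270
  #6: 2 × 6 × 7 = 84
  #7: 5 × 4 × 4 = 80
  #8: 4 × 6 × 8 = 192
Sorted descending: 270, 200, 192, 168, 126, 84, 80, 16.
The fifth-highest RPN is 126 (#4).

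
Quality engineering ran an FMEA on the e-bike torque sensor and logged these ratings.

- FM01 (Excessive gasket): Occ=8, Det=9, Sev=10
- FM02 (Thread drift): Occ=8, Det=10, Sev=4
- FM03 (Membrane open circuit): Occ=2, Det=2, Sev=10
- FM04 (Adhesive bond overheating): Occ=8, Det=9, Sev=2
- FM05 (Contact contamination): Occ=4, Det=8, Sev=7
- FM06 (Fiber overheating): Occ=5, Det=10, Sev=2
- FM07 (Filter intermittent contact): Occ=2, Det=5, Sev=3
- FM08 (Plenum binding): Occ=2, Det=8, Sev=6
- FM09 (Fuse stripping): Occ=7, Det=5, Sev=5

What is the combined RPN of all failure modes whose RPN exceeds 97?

RPN = Severity × Occurrence × Detection:
  FM01: 10 × 8 × 9 = 720
  FM02: 4 × 8 × 10 = 320
  FM03: 10 × 2 × 2 = 40
  FM04: 2 × 8 × 9 = 144
  FM05: 7 × 4 × 8 = 224
  FM06: 2 × 5 × 10 = 100
  FM07: 3 × 2 × 5 = 30
  FM08: 6 × 2 × 8 = 96
  FM09: 5 × 7 × 5 = 175
RPN > 97: FM01 (720), FM02 (320), FM04 (144), FM05 (224), FM06 (100), FM09 (175).
Sum: 720 + 320 + 144 + 224 + 100 + 175 = 1683.

1683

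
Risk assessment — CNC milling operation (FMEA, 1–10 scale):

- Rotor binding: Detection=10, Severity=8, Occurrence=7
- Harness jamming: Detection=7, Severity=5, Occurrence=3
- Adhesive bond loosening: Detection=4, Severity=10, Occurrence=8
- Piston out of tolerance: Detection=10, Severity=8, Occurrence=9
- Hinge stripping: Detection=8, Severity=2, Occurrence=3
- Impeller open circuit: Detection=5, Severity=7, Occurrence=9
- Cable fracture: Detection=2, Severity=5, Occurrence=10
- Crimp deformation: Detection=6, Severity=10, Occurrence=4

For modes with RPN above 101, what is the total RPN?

RPN = Severity × Occurrence × Detection:
  Rotor binding: 8 × 7 × 10 = 560
  Harness jamming: 5 × 3 × 7 = 105
  Adhesive bond loosening: 10 × 8 × 4 = 320
  Piston out of tolerance: 8 × 9 × 10 = 720
  Hinge stripping: 2 × 3 × 8 = 48
  Impeller open circuit: 7 × 9 × 5 = 315
  Cable fracture: 5 × 10 × 2 = 100
  Crimp deformation: 10 × 4 × 6 = 240
RPN > 101: Rotor binding (560), Harness jamming (105), Adhesive bond loosening (320), Piston out of tolerance (720), Impeller open circuit (315), Crimp deformation (240).
Sum: 560 + 105 + 320 + 720 + 315 + 240 = 2260.

2260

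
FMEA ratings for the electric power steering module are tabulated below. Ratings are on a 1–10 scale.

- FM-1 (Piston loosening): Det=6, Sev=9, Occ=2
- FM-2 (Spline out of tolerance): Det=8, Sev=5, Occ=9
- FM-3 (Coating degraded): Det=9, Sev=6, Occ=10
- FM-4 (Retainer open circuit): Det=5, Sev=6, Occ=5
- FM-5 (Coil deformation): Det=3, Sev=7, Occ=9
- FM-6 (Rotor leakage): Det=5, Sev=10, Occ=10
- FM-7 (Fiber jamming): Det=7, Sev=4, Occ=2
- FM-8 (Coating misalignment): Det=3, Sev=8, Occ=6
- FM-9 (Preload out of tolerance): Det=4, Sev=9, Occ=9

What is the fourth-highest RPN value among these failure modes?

RPN = Severity × Occurrence × Detection:
  FM-1: 9 × 2 × 6 = 108
  FM-2: 5 × 9 × 8 = 360
  FM-3: 6 × 10 × 9 = 540
  FM-4: 6 × 5 × 5 = 150
  FM-5: 7 × 9 × 3 = 189
  FM-6: 10 × 10 × 5 = 500
  FM-7: 4 × 2 × 7 = 56
  FM-8: 8 × 6 × 3 = 144
  FM-9: 9 × 9 × 4 = 324
Sorted descending: 540, 500, 360, 324, 189, 150, 144, 108, 56.
The fourth-highest RPN is 324 (FM-9).

324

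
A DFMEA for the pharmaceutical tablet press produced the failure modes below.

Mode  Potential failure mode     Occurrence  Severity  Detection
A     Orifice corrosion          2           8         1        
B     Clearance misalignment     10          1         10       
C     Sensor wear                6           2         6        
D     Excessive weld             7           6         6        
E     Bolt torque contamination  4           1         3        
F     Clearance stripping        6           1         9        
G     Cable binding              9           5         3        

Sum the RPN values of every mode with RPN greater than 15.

RPN = Severity × Occurrence × Detection:
  A: 8 × 2 × 1 = 16
  B: 1 × 10 × 10 = 100
  C: 2 × 6 × 6 = 72
  D: 6 × 7 × 6 = 252
  E: 1 × 4 × 3 = 12
  F: 1 × 6 × 9 = 54
  G: 5 × 9 × 3 = 135
RPN > 15: A (16), B (100), C (72), D (252), F (54), G (135).
Sum: 16 + 100 + 72 + 252 + 54 + 135 = 629.

629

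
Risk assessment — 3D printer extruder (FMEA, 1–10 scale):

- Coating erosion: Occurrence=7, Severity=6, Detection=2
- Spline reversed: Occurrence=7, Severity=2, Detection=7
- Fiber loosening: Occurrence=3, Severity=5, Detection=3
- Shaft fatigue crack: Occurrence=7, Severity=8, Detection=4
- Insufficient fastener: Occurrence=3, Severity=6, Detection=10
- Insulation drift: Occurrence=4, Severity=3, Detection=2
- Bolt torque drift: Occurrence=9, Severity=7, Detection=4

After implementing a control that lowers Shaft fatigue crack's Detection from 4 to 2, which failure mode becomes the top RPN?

Bolt torque drift

RPN = Severity × Occurrence × Detection:
  Coating erosion: 6 × 7 × 2 = 84
  Spline reversed: 2 × 7 × 7 = 98
  Fiber loosening: 5 × 3 × 3 = 45
  Shaft fatigue crack: 8 × 7 × 4 = 224
  Insufficient fastener: 6 × 3 × 10 = 180
  Insulation drift: 3 × 4 × 2 = 24
  Bolt torque drift: 7 × 9 × 4 = 252
After action: Shaft fatigue crack → 8 × 7 × 2 = 112.
Revised RPNs: Bolt torque drift=252, Insufficient fastener=180, Shaft fatigue crack=112, Spline reversed=98, Coating erosion=84, Fiber loosening=45, Insulation drift=24.
Highest is now Bolt torque drift (252).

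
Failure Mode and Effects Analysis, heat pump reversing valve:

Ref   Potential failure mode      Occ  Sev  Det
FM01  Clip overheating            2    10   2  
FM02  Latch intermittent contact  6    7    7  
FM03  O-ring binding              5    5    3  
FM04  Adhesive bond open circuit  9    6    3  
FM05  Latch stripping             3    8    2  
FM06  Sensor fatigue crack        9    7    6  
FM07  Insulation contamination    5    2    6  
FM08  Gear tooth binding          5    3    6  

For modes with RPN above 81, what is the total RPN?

RPN = Severity × Occurrence × Detection:
  FM01: 10 × 2 × 2 = 40
  FM02: 7 × 6 × 7 = 294
  FM03: 5 × 5 × 3 = 75
  FM04: 6 × 9 × 3 = 162
  FM05: 8 × 3 × 2 = 48
  FM06: 7 × 9 × 6 = 378
  FM07: 2 × 5 × 6 = 60
  FM08: 3 × 5 × 6 = 90
RPN > 81: FM02 (294), FM04 (162), FM06 (378), FM08 (90).
Sum: 294 + 162 + 378 + 90 = 924.

924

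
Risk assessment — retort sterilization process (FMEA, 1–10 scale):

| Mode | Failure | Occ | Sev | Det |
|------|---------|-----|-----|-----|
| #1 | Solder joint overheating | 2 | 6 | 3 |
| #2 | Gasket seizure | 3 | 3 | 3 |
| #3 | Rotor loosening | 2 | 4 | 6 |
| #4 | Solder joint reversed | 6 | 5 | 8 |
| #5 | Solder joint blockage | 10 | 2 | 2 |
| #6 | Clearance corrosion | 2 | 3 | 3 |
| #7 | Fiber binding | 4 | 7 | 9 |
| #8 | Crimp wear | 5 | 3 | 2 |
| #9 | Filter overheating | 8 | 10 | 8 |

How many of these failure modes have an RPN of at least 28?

RPN = Severity × Occurrence × Detection:
  #1: 6 × 2 × 3 = 36
  #2: 3 × 3 × 3 = 27
  #3: 4 × 2 × 6 = 48
  #4: 5 × 6 × 8 = 240
  #5: 2 × 10 × 2 = 40
  #6: 3 × 2 × 3 = 18
  #7: 7 × 4 × 9 = 252
  #8: 3 × 5 × 2 = 30
  #9: 10 × 8 × 8 = 640
Modes with RPN ≥ 28: #1 (36), #3 (48), #4 (240), #5 (40), #7 (252), #8 (30), #9 (640) → 7.

7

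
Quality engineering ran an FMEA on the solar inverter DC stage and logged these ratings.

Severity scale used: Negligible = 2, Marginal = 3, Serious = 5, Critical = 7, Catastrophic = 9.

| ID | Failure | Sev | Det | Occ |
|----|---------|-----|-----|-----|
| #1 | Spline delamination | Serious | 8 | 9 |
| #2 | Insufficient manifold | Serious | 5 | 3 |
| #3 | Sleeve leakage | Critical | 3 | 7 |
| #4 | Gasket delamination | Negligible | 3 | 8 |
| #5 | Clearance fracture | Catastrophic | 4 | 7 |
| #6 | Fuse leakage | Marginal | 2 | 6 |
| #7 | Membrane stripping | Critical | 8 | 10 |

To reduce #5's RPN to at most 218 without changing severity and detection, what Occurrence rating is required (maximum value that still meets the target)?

6

#5: S=9, O=7, D=4 → current RPN = 252.
Fixed product = 36. Need 36 × O ≤ 218, so O ≤ 218/36 = 6.06.
Maximum integer Occurrence rating = 6 (gives RPN 216; O=7 would give 252 > 218).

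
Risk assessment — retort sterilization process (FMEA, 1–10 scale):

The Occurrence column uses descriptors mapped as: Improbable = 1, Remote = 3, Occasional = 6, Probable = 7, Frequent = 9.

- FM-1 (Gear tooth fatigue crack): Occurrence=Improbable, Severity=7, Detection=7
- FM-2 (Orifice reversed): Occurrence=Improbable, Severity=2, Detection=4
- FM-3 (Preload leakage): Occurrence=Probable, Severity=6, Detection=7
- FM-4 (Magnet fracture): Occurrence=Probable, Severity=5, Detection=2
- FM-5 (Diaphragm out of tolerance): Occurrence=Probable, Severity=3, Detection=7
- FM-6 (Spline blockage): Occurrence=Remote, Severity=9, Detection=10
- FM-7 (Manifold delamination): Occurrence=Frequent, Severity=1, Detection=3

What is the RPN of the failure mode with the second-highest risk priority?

270

RPN = Severity × Occurrence × Detection:
  FM-1: 7 × 1 × 7 = 49
  FM-2: 2 × 1 × 4 = 8
  FM-3: 6 × 7 × 7 = 294
  FM-4: 5 × 7 × 2 = 70
  FM-5: 3 × 7 × 7 = 147
  FM-6: 9 × 3 × 10 = 270
  FM-7: 1 × 9 × 3 = 27
Sorted descending: 294, 270, 147, 70, 49, 27, 8.
The second-highest RPN is 270 (FM-6).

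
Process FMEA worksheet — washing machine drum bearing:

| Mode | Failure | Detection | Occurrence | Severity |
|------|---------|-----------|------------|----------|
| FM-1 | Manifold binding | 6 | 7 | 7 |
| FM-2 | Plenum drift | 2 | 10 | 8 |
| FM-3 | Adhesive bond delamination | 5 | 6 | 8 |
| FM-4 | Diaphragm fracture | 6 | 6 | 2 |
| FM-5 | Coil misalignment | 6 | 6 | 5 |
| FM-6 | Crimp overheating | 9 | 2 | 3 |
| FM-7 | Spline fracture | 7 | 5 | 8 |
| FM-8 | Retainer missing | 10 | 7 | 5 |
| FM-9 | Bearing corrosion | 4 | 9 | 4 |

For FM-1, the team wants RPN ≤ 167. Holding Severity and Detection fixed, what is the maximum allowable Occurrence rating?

FM-1: S=7, O=7, D=6 → current RPN = 294.
Fixed product = 42. Need 42 × O ≤ 167, so O ≤ 167/42 = 3.98.
Maximum integer Occurrence rating = 3 (gives RPN 126; O=4 would give 168 > 167).

3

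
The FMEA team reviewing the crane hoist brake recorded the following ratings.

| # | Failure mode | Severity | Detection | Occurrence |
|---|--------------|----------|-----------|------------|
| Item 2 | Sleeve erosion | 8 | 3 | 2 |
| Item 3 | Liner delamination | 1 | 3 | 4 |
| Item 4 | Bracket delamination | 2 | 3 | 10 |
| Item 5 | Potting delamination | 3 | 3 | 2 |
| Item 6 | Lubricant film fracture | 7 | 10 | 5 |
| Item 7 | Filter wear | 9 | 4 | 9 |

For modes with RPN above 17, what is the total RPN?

800

RPN = Severity × Occurrence × Detection:
  Item 2: 8 × 2 × 3 = 48
  Item 3: 1 × 4 × 3 = 12
  Item 4: 2 × 10 × 3 = 60
  Item 5: 3 × 2 × 3 = 18
  Item 6: 7 × 5 × 10 = 350
  Item 7: 9 × 9 × 4 = 324
RPN > 17: Item 2 (48), Item 4 (60), Item 5 (18), Item 6 (350), Item 7 (324).
Sum: 48 + 60 + 18 + 350 + 324 = 800.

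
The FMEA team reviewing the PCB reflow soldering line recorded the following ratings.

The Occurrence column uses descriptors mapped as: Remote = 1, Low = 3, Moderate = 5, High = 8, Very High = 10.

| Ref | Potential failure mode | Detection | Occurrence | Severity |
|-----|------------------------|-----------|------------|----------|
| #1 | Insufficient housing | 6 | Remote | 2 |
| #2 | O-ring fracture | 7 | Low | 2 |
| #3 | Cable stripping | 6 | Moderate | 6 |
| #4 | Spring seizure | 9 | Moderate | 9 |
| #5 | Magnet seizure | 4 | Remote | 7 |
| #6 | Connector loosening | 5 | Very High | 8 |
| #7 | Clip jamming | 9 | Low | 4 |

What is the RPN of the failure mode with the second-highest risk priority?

400

RPN = Severity × Occurrence × Detection:
  #1: 2 × 1 × 6 = 12
  #2: 2 × 3 × 7 = 42
  #3: 6 × 5 × 6 = 180
  #4: 9 × 5 × 9 = 405
  #5: 7 × 1 × 4 = 28
  #6: 8 × 10 × 5 = 400
  #7: 4 × 3 × 9 = 108
Sorted descending: 405, 400, 180, 108, 42, 28, 12.
The second-highest RPN is 400 (#6).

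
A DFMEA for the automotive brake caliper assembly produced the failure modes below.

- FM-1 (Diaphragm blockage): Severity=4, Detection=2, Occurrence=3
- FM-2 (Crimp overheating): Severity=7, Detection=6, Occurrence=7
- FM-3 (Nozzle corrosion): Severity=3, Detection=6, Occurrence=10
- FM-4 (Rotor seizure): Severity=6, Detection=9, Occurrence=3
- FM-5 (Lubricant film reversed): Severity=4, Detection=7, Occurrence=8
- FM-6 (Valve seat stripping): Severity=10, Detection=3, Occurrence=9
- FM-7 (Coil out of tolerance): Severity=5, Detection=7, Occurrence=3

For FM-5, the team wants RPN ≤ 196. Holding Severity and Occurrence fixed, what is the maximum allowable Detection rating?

6

FM-5: S=4, O=8, D=7 → current RPN = 224.
Fixed product = 32. Need 32 × D ≤ 196, so D ≤ 196/32 = 6.12.
Maximum integer Detection rating = 6 (gives RPN 192; D=7 would give 224 > 196).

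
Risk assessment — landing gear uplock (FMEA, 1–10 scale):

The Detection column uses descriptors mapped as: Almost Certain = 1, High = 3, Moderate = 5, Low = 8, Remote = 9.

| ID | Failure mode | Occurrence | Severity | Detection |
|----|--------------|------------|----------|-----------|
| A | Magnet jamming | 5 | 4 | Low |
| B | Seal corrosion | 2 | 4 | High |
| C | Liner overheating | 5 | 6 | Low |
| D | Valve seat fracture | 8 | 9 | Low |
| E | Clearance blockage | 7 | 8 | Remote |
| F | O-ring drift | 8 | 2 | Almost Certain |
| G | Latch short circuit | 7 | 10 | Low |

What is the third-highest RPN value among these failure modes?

RPN = Severity × Occurrence × Detection:
  A: 4 × 5 × 8 = 160
  B: 4 × 2 × 3 = 24
  C: 6 × 5 × 8 = 240
  D: 9 × 8 × 8 = 576
  E: 8 × 7 × 9 = 504
  F: 2 × 8 × 1 = 16
  G: 10 × 7 × 8 = 560
Sorted descending: 576, 560, 504, 240, 160, 24, 16.
The third-highest RPN is 504 (E).

504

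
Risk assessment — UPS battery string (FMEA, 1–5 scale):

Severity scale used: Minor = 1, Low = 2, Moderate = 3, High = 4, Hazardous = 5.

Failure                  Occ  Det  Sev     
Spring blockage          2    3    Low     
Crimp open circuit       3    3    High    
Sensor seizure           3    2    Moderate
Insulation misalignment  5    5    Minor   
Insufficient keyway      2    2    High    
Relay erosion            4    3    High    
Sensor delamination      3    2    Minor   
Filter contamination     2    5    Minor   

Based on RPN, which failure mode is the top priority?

RPN = Severity × Occurrence × Detection:
  Spring blockage: 2 × 2 × 3 = 12
  Crimp open circuit: 4 × 3 × 3 = 36
  Sensor seizure: 3 × 3 × 2 = 18
  Insulation misalignment: 1 × 5 × 5 = 25
  Insufficient keyway: 4 × 2 × 2 = 16
  Relay erosion: 4 × 4 × 3 = 48
  Sensor delamination: 1 × 3 × 2 = 6
  Filter contamination: 1 × 2 × 5 = 10
Highest RPN is 48 → Relay erosion.

Relay erosion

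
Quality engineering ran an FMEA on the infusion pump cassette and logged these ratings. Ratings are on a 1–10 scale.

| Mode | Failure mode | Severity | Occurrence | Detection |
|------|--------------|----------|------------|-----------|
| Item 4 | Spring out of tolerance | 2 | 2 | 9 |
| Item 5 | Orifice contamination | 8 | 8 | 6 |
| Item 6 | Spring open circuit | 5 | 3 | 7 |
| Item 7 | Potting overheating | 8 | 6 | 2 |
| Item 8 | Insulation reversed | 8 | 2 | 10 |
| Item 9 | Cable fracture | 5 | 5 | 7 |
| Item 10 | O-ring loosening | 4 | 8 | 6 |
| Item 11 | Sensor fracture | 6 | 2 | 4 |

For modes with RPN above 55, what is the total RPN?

RPN = Severity × Occurrence × Detection:
  Item 4: 2 × 2 × 9 = 36
  Item 5: 8 × 8 × 6 = 384
  Item 6: 5 × 3 × 7 = 105
  Item 7: 8 × 6 × 2 = 96
  Item 8: 8 × 2 × 10 = 160
  Item 9: 5 × 5 × 7 = 175
  Item 10: 4 × 8 × 6 = 192
  Item 11: 6 × 2 × 4 = 48
RPN > 55: Item 5 (384), Item 6 (105), Item 7 (96), Item 8 (160), Item 9 (175), Item 10 (192).
Sum: 384 + 105 + 96 + 160 + 175 + 192 = 1112.

1112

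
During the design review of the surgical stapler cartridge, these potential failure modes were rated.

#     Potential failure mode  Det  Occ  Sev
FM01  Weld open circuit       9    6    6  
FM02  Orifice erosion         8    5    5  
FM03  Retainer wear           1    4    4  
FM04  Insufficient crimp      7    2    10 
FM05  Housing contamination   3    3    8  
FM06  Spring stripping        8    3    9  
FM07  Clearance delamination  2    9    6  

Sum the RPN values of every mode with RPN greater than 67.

RPN = Severity × Occurrence × Detection:
  FM01: 6 × 6 × 9 = 324
  FM02: 5 × 5 × 8 = 200
  FM03: 4 × 4 × 1 = 16
  FM04: 10 × 2 × 7 = 140
  FM05: 8 × 3 × 3 = 72
  FM06: 9 × 3 × 8 = 216
  FM07: 6 × 9 × 2 = 108
RPN > 67: FM01 (324), FM02 (200), FM04 (140), FM05 (72), FM06 (216), FM07 (108).
Sum: 324 + 200 + 140 + 72 + 216 + 108 = 1060.

1060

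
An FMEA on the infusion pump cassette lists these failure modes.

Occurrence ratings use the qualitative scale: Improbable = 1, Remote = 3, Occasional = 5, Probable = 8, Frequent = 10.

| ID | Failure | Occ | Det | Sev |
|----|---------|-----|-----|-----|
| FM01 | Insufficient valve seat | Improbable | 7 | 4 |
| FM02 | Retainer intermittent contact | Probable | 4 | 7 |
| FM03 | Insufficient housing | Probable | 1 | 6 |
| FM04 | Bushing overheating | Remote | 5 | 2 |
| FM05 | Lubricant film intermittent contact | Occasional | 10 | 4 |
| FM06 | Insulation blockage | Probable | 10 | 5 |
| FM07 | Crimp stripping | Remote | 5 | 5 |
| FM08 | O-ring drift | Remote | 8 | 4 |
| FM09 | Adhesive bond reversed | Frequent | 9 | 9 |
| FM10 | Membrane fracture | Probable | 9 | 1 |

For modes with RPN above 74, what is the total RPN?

1805

RPN = Severity × Occurrence × Detection:
  FM01: 4 × 1 × 7 = 28
  FM02: 7 × 8 × 4 = 224
  FM03: 6 × 8 × 1 = 48
  FM04: 2 × 3 × 5 = 30
  FM05: 4 × 5 × 10 = 200
  FM06: 5 × 8 × 10 = 400
  FM07: 5 × 3 × 5 = 75
  FM08: 4 × 3 × 8 = 96
  FM09: 9 × 10 × 9 = 810
  FM10: 1 × 8 × 9 = 72
RPN > 74: FM02 (224), FM05 (200), FM06 (400), FM07 (75), FM08 (96), FM09 (810).
Sum: 224 + 200 + 400 + 75 + 96 + 810 = 1805.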